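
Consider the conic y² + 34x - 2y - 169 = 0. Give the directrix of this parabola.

Only y is squared. Complete the square in y: (y - 1)² = -34(x - 5).
Vertex (5, 1); 4p = -34 so p = -17/2. Opens left.
Directrix is the vertical line x = h − p = 5 − (-17/2) = 27/2.

x = 27/2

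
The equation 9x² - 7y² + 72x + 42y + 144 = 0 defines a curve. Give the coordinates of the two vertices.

(-4, 0) and (-4, 6)

9(x² + 8x) -7(y² - 6y) = -144
Complete the square: 9(x + 4)² -7(y - 3)² = -144 + 144 - 63 = -63
Dividing both sides by -63: (y - 3)²/9 - (x + 4)²/7 = 1
Hyperbola, center (-4, 3), transverse axis vertical; a² = 9, b² = 7.
a = 3. Vertices at (h, k ± a).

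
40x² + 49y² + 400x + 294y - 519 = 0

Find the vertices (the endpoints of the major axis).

(-12, -3) and (2, -3)

Collect terms: 40(x² + 10x) + 49(y² + 6y) = 519
Complete the square: 40(x + 5)² + 49(y + 3)² = 519 + 1000 + 441 = 1960
Dividing both sides by 1960: (x + 5)²/49 + (y + 3)²/40 = 1
Ellipse, center (-5, -3), major axis horizontal; a² = 49, b² = 40.
a = 7. Vertices at (h ± a, k).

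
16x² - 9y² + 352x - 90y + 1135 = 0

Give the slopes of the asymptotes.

Collect terms: 16(x² + 22x) -9(y² + 10y) = -1135
Complete the square: 16(x + 11)² -9(y + 5)² = -1135 + 1936 - 225 = 576
Divide by 576: (x + 11)²/36 - (y + 5)²/64 = 1
Hyperbola, center (-11, -5), transverse axis horizontal; a² = 36, b² = 64.
For a horizontal hyperbola the asymptotes have slope ±b/a.
Here that is ±8/6 = ±4/3.

4/3 and -4/3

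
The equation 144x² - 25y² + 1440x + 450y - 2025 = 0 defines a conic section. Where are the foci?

Rearranging, 144(x² + 10x) -25(y² - 18y) = 2025.
Complete the square: 144(x + 5)² -25(y - 9)² = 2025 + 3600 - 2025 = 3600
Divide through by 3600 to get (x + 5)²/25 - (y - 9)²/144 = 1.
Hyperbola, center (-5, 9), transverse axis horizontal; a² = 25, b² = 144.
c² = a² + b² = 25 + 144 = 169, so c = 13.
Foci lie on the horizontal axis through the center: (h ± c, k).

(-18, 9) and (8, 9)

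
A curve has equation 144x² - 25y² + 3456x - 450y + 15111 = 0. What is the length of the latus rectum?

144(x² + 24x) -25(y² + 18y) = -15111
Complete the square: 144(x + 12)² -25(y + 9)² = -15111 + 20736 - 2025 = 3600
Divide through by 3600 to get (x + 12)²/25 - (y + 9)²/144 = 1.
Hyperbola, center (-12, -9), transverse axis horizontal; a² = 25, b² = 144.
Latus rectum length = 2b²/a = 2·144/5 = 288/5.

288/5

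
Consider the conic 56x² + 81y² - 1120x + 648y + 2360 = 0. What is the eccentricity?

Rearranging, 56(x² - 20x) + 81(y² + 8y) = -2360.
Complete the square in x and y: 56(x - 10)² + 81(y + 4)² = -2360 + 5600 + 1296 = 4536
Divide through by 4536 to get (x - 10)²/81 + (y + 4)²/56 = 1.
Ellipse, center (10, -4), major axis horizontal; a² = 81, b² = 56.
c² = a² - b² = 25, so c = 5.
e = c/a = 5/9.

e = 5/9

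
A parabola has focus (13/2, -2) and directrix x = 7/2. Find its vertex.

(5, -2)

The vertex is the midpoint between the focus and the directrix along the axis of symmetry.
Axis is horizontal (directrix is vertical). Vertex x-coordinate = (13/2 + 7/2)/2 = 5; y-coordinate = -2.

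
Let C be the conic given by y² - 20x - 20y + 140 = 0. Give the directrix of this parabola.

x = -3

Only y is squared. Complete the square in y: (y - 10)² = 20(x - 2).
Vertex (2, 10); 4p = 20 so p = 5. Opens right.
Directrix is the vertical line x = h − p = 2 − (5) = -3.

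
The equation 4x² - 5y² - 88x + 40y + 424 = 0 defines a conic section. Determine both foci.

Group: 4(x² - 22x) -5(y² - 8y) = -424
Complete the square in x and y: 4(x - 11)² -5(y - 4)² = -424 + 484 - 80 = -20
Divide by -20: (y - 4)²/4 - (x - 11)²/5 = 1
Hyperbola, center (11, 4), transverse axis vertical; a² = 4, b² = 5.
c² = a² + b² = 4 + 5 = 9, so c = 3.
Foci lie on the vertical axis through the center: (h, k ± c).

(11, 1) and (11, 7)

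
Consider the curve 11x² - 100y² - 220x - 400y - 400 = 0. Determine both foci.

Group: 11(x² - 20x) -100(y² + 4y) = 400
Complete the square in x and y: 11(x - 10)² -100(y + 2)² = 400 + 1100 - 400 = 1100
Divide by 1100: (x - 10)²/100 - (y + 2)²/11 = 1
Hyperbola, center (10, -2), transverse axis horizontal; a² = 100, b² = 11.
c² = a² + b² = 100 + 11 = 111, so c = √111.
Foci lie on the horizontal axis through the center: (h ± c, k).

(10 - √111, -2) and (10 + √111, -2)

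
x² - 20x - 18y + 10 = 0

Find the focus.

Only x is squared. Complete the square in x: (x - 10)² = 18(y + 5).
Vertex (10, -5); 4p = 18 so p = 9/2. Opens up.
Focus is p units from the vertex along the axis: (h, k + p).

(10, -1/2)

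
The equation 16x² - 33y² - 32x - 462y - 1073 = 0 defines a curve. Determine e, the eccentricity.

Group: 16(x² - 2x) -33(y² + 14y) = 1073
Completing the square gives 16(x - 1)² -33(y + 7)² = 1073 + 16 - 1617 = -528.
Divide by -528: (y + 7)²/16 - (x - 1)²/33 = 1
Hyperbola, center (1, -7), transverse axis vertical; a² = 16, b² = 33.
c² = a² + b² = 49, so c = 7.
e = c/a = 7/4.

e = 7/4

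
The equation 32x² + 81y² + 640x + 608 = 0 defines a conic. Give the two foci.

Rearranging, 32(x² + 20x) + 81y² = -608.
Complete the square: 32(x + 10)² + 81y² = -608 + 3200 + 0 = 2592
Divide through by 2592 to get (x + 10)²/81 + y²/32 = 1.
Ellipse, center (-10, 0), major axis horizontal; a² = 81, b² = 32.
c² = a² - b² = 81 - 32 = 49, so c = 7.
Foci lie on the horizontal axis through the center: (h ± c, k).

(-17, 0) and (-3, 0)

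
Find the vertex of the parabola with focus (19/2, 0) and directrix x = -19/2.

The vertex is the midpoint between the focus and the directrix along the axis of symmetry.
Axis is horizontal (directrix is vertical). Vertex x-coordinate = (19/2 + (-19/2))/2 = 0; y-coordinate = 0.

(0, 0)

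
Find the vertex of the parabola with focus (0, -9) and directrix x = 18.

The vertex is the midpoint between the focus and the directrix along the axis of symmetry.
Axis is horizontal (directrix is vertical). Vertex x-coordinate = (0 + 18)/2 = 9; y-coordinate = -9.

(9, -9)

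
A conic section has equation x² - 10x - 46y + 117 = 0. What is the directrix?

Only x is squared. Complete the square in x: (x - 5)² = 46(y - 2).
Vertex (5, 2); 4p = 46 so p = 23/2. Opens up.
Directrix is the horizontal line y = k − p = 2 − (23/2) = -19/2.

y = -19/2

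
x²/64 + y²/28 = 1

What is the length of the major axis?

Center (0, 0). The larger denominator 64 sits under the x-term, so the major axis is horizontal; a² = 64, b² = 28.
a² = 64 so a = 8; the major axis has length 2a = 16.

16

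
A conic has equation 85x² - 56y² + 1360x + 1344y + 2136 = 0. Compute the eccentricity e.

Group the x- and y-terms: 85(x² + 16x) -56(y² - 24y) = -2136
Complete the square in x and y: 85(x + 8)² -56(y - 12)² = -2136 + 5440 - 8064 = -4760
Divide through by -4760 to get (y - 12)²/85 - (x + 8)²/56 = 1.
Hyperbola, center (-8, 12), transverse axis vertical; a² = 85, b² = 56.
c² = a² + b² = 141, so c = √141.
e = c/a = √141/√85 = √11985/85.

e = √11985/85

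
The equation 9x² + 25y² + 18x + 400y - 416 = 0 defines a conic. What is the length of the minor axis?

18

Group the x- and y-terms: 9(x² + 2x) + 25(y² + 16y) = 416
Complete the square in x and y: 9(x + 1)² + 25(y + 8)² = 416 + 9 + 1600 = 2025
Dividing both sides by 2025: (x + 1)²/225 + (y + 8)²/81 = 1
Ellipse, center (-1, -8), major axis horizontal; a² = 225, b² = 81.
b² = 81 so b = 9; the minor axis has length 2b = 18.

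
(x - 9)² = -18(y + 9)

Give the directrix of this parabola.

Vertex (9, -9); 4p = -18 so p = -9/2. Opens down.
Directrix is the horizontal line y = k − p = -9 − (-9/2) = -9/2.

y = -9/2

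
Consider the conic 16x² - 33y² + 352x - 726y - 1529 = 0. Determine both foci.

(-11, -18) and (-11, -4)

Collect terms: 16(x² + 22x) -33(y² + 22y) = 1529
Complete the square in x and y: 16(x + 11)² -33(y + 11)² = 1529 + 1936 - 3993 = -528
Divide by -528: (y + 11)²/16 - (x + 11)²/33 = 1
Hyperbola, center (-11, -11), transverse axis vertical; a² = 16, b² = 33.
c² = a² + b² = 16 + 33 = 49, so c = 7.
Foci lie on the vertical axis through the center: (h, k ± c).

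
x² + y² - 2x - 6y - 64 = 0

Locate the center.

(x² - 2x) + (y² - 6y) = 64
Complete the square: (x - 1)² + (y - 3)² = 64 + 1 + 9 = 74
So (x - 1)² + (y - 3)² = 74.
Circle centered at (1, 3) with r² = 74.

(1, 3)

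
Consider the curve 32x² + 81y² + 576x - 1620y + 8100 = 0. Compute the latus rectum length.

Group: 32(x² + 18x) + 81(y² - 20y) = -8100
32(x + 9)² + 81(y - 10)² = -8100 + 2592 + 8100 = 2592
Divide through by 2592 to get (x + 9)²/81 + (y - 10)²/32 = 1.
Ellipse, center (-9, 10), major axis horizontal; a² = 81, b² = 32.
Latus rectum length = 2b²/a = 2·32/9 = 64/9.

64/9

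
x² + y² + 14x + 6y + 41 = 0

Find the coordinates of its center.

(-7, -3)

Group: (x² + 14x) + (y² + 6y) = -41
(x + 7)² + (y + 3)² = -41 + 49 + 9 = 17
So (x + 7)² + (y + 3)² = 17.
Circle centered at (-7, -3) with r² = 17.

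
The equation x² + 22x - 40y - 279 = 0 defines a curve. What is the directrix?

y = -20

Only x is squared. Complete the square in x: (x + 11)² = 40(y + 10).
Vertex (-11, -10); 4p = 40 so p = 10. Opens up.
Directrix is the horizontal line y = k − p = -10 − (10) = -20.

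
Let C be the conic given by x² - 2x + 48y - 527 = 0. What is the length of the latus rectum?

48

Only x is squared. Complete the square in x: (x - 1)² = -48(y - 11).
Vertex (1, 11); 4p = -48 so p = -12. Opens down.
Latus rectum length = |4p| = 48.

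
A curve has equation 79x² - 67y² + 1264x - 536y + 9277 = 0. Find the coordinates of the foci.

Group: 79(x² + 16x) -67(y² + 8y) = -9277
Complete the square in x and y: 79(x + 8)² -67(y + 4)² = -9277 + 5056 - 1072 = -5293
Divide through by -5293 to get (y + 4)²/79 - (x + 8)²/67 = 1.
Hyperbola, center (-8, -4), transverse axis vertical; a² = 79, b² = 67.
c² = a² + b² = 79 + 67 = 146, so c = √146.
Foci lie on the vertical axis through the center: (h, k ± c).

(-8, -4 - √146) and (-8, -4 + √146)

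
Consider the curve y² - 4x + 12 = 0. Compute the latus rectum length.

Only y is squared. Complete the square in y: y² = 4(x - 3).
Vertex (3, 0); 4p = 4 so p = 1. Opens right.
Latus rectum length = |4p| = 4.

4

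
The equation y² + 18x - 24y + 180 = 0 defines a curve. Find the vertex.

Only y is squared. Complete the square in y: (y - 12)² = -18(x + 2).
Vertex (-2, 12); 4p = -18 so p = -9/2. Opens left.

(-2, 12)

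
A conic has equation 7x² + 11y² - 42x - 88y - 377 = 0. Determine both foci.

(3 - 4√2, 4) and (3 + 4√2, 4)

Collect terms: 7(x² - 6x) + 11(y² - 8y) = 377
7(x - 3)² + 11(y - 4)² = 377 + 63 + 176 = 616
Dividing both sides by 616: (x - 3)²/88 + (y - 4)²/56 = 1
Ellipse, center (3, 4), major axis horizontal; a² = 88, b² = 56.
c² = a² - b² = 88 - 56 = 32, so c = 4√2.
Foci lie on the horizontal axis through the center: (h ± c, k).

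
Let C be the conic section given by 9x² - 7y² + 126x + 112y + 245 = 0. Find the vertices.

(-7, 2) and (-7, 14)

Rearranging, 9(x² + 14x) -7(y² - 16y) = -245.
9(x + 7)² -7(y - 8)² = -245 + 441 - 448 = -252
Divide through by -252 to get (y - 8)²/36 - (x + 7)²/28 = 1.
Hyperbola, center (-7, 8), transverse axis vertical; a² = 36, b² = 28.
a = 6. Vertices at (h, k ± a).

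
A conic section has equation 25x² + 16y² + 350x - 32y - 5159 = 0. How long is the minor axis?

32

Rearranging, 25(x² + 14x) + 16(y² - 2y) = 5159.
Complete the square in x and y: 25(x + 7)² + 16(y - 1)² = 5159 + 1225 + 16 = 6400
Divide through by 6400 to get (x + 7)²/256 + (y - 1)²/400 = 1.
Ellipse, center (-7, 1), major axis vertical; a² = 400, b² = 256.
b² = 256 so b = 16; the minor axis has length 2b = 32.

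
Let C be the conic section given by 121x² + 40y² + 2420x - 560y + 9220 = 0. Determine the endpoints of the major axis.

Collect terms: 121(x² + 20x) + 40(y² - 14y) = -9220
121(x + 10)² + 40(y - 7)² = -9220 + 12100 + 1960 = 4840
Divide by 4840: (x + 10)²/40 + (y - 7)²/121 = 1
Ellipse, center (-10, 7), major axis vertical; a² = 121, b² = 40.
a = 11. Vertices at (h, k ± a).

(-10, -4) and (-10, 18)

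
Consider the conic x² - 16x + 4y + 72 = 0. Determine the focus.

Only x is squared. Complete the square in x: (x - 8)² = -4(y + 2).
Vertex (8, -2); 4p = -4 so p = -1. Opens down.
Focus is p units from the vertex along the axis: (h, k + p).

(8, -3)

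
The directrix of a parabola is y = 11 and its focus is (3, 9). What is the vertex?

The vertex is the midpoint between the focus and the directrix along the axis of symmetry.
Axis is vertical (directrix is horizontal). Vertex y-coordinate = (9 + 11)/2 = 10; x-coordinate = 3.

(3, 10)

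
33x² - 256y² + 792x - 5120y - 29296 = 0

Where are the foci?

(-29, -10) and (5, -10)

Group the x- and y-terms: 33(x² + 24x) -256(y² + 20y) = 29296
Complete the square in x and y: 33(x + 12)² -256(y + 10)² = 29296 + 4752 - 25600 = 8448
Dividing both sides by 8448: (x + 12)²/256 - (y + 10)²/33 = 1
Hyperbola, center (-12, -10), transverse axis horizontal; a² = 256, b² = 33.
c² = a² + b² = 256 + 33 = 289, so c = 17.
Foci lie on the horizontal axis through the center: (h ± c, k).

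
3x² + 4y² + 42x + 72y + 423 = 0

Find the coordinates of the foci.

(-9, -9) and (-5, -9)

Group: 3(x² + 14x) + 4(y² + 18y) = -423
Completing the square gives 3(x + 7)² + 4(y + 9)² = -423 + 147 + 324 = 48.
Dividing both sides by 48: (x + 7)²/16 + (y + 9)²/12 = 1
Ellipse, center (-7, -9), major axis horizontal; a² = 16, b² = 12.
c² = a² - b² = 16 - 12 = 4, so c = 2.
Foci lie on the horizontal axis through the center: (h ± c, k).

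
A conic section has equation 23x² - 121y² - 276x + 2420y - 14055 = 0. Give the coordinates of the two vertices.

Group the x- and y-terms: 23(x² - 12x) -121(y² - 20y) = 14055
Complete the square in x and y: 23(x - 6)² -121(y - 10)² = 14055 + 828 - 12100 = 2783
Divide through by 2783 to get (x - 6)²/121 - (y - 10)²/23 = 1.
Hyperbola, center (6, 10), transverse axis horizontal; a² = 121, b² = 23.
a = 11. Vertices at (h ± a, k).

(-5, 10) and (17, 10)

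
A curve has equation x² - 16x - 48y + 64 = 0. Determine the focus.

(8, 12)

Only x is squared. Complete the square in x: (x - 8)² = 48y.
Vertex (8, 0); 4p = 48 so p = 12. Opens up.
Focus is p units from the vertex along the axis: (h, k + p).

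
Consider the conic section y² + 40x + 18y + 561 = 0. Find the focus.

(-22, -9)

Only y is squared. Complete the square in y: (y + 9)² = -40(x + 12).
Vertex (-12, -9); 4p = -40 so p = -10. Opens left.
Focus is p units from the vertex along the axis: (h + p, k).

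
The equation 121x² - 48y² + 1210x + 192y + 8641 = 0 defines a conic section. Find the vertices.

(-5, -9) and (-5, 13)

Group: 121(x² + 10x) -48(y² - 4y) = -8641
121(x + 5)² -48(y - 2)² = -8641 + 3025 - 192 = -5808
Divide through by -5808 to get (y - 2)²/121 - (x + 5)²/48 = 1.
Hyperbola, center (-5, 2), transverse axis vertical; a² = 121, b² = 48.
a = 11. Vertices at (h, k ± a).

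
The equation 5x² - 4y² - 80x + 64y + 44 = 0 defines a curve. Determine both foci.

Collect terms: 5(x² - 16x) -4(y² - 16y) = -44
Complete the square in x and y: 5(x - 8)² -4(y - 8)² = -44 + 320 - 256 = 20
Divide by 20: (x - 8)²/4 - (y - 8)²/5 = 1
Hyperbola, center (8, 8), transverse axis horizontal; a² = 4, b² = 5.
c² = a² + b² = 4 + 5 = 9, so c = 3.
Foci lie on the horizontal axis through the center: (h ± c, k).

(5, 8) and (11, 8)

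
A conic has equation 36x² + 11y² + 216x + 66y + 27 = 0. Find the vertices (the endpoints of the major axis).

36(x² + 6x) + 11(y² + 6y) = -27
Completing the square gives 36(x + 3)² + 11(y + 3)² = -27 + 324 + 99 = 396.
Divide through by 396 to get (x + 3)²/11 + (y + 3)²/36 = 1.
Ellipse, center (-3, -3), major axis vertical; a² = 36, b² = 11.
a = 6. Vertices at (h, k ± a).

(-3, -9) and (-3, 3)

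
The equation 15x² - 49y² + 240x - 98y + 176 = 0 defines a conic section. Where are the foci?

Group: 15(x² + 16x) -49(y² + 2y) = -176
Complete the square: 15(x + 8)² -49(y + 1)² = -176 + 960 - 49 = 735
Divide by 735: (x + 8)²/49 - (y + 1)²/15 = 1
Hyperbola, center (-8, -1), transverse axis horizontal; a² = 49, b² = 15.
c² = a² + b² = 49 + 15 = 64, so c = 8.
Foci lie on the horizontal axis through the center: (h ± c, k).

(-16, -1) and (0, -1)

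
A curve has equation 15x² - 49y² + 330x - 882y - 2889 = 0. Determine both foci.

15(x² + 22x) -49(y² + 18y) = 2889
Completing the square gives 15(x + 11)² -49(y + 9)² = 2889 + 1815 - 3969 = 735.
Dividing both sides by 735: (x + 11)²/49 - (y + 9)²/15 = 1
Hyperbola, center (-11, -9), transverse axis horizontal; a² = 49, b² = 15.
c² = a² + b² = 49 + 15 = 64, so c = 8.
Foci lie on the horizontal axis through the center: (h ± c, k).

(-19, -9) and (-3, -9)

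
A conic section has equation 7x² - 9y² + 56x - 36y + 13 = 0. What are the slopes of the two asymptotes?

7(x² + 8x) -9(y² + 4y) = -13
Complete the square: 7(x + 4)² -9(y + 2)² = -13 + 112 - 36 = 63
Divide through by 63 to get (x + 4)²/9 - (y + 2)²/7 = 1.
Hyperbola, center (-4, -2), transverse axis horizontal; a² = 9, b² = 7.
For a horizontal hyperbola the asymptotes have slope ±b/a.
Here that is ±√7/3.

√7/3 and -√7/3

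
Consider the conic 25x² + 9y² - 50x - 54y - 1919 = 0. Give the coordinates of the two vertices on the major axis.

25(x² - 2x) + 9(y² - 6y) = 1919
25(x - 1)² + 9(y - 3)² = 1919 + 25 + 81 = 2025
Dividing both sides by 2025: (x - 1)²/81 + (y - 3)²/225 = 1
Ellipse, center (1, 3), major axis vertical; a² = 225, b² = 81.
a = 15. Vertices at (h, k ± a).

(1, -12) and (1, 18)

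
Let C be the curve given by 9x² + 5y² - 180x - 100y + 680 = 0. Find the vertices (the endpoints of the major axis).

Rearranging, 9(x² - 20x) + 5(y² - 20y) = -680.
Completing the square gives 9(x - 10)² + 5(y - 10)² = -680 + 900 + 500 = 720.
Divide through by 720 to get (x - 10)²/80 + (y - 10)²/144 = 1.
Ellipse, center (10, 10), major axis vertical; a² = 144, b² = 80.
a = 12. Vertices at (h, k ± a).

(10, -2) and (10, 22)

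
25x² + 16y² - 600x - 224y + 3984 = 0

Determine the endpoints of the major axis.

(12, 2) and (12, 12)

Group: 25(x² - 24x) + 16(y² - 14y) = -3984
Completing the square gives 25(x - 12)² + 16(y - 7)² = -3984 + 3600 + 784 = 400.
Divide by 400: (x - 12)²/16 + (y - 7)²/25 = 1
Ellipse, center (12, 7), major axis vertical; a² = 25, b² = 16.
a = 5. Vertices at (h, k ± a).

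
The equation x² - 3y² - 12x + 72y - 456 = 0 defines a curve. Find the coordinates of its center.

Group: (x² - 12x) -3(y² - 24y) = 456
Complete the square: (x - 6)² -3(y - 12)² = 456 + 36 - 432 = 60
Divide by 60: (x - 6)²/60 - (y - 12)²/20 = 1
Hyperbola with center (6, 12).

(6, 12)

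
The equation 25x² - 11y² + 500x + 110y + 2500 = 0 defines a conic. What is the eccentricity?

e = 6/5

Rearranging, 25(x² + 20x) -11(y² - 10y) = -2500.
Completing the square gives 25(x + 10)² -11(y - 5)² = -2500 + 2500 - 275 = -275.
Divide through by -275 to get (y - 5)²/25 - (x + 10)²/11 = 1.
Hyperbola, center (-10, 5), transverse axis vertical; a² = 25, b² = 11.
c² = a² + b² = 36, so c = 6.
e = c/a = 6/5.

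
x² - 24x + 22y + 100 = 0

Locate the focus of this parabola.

Only x is squared. Complete the square in x: (x - 12)² = -22(y - 2).
Vertex (12, 2); 4p = -22 so p = -11/2. Opens down.
Focus is p units from the vertex along the axis: (h, k + p).

(12, -7/2)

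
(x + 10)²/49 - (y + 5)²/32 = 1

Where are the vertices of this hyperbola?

Center (-10, -5). The positive term is the x-term, so the transverse axis is horizontal; a² = 49, b² = 32.
a = 7. Vertices at (h ± a, k).

(-17, -5) and (-3, -5)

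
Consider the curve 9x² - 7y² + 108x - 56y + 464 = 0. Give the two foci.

(-6, -12) and (-6, 4)

9(x² + 12x) -7(y² + 8y) = -464
Complete the square in x and y: 9(x + 6)² -7(y + 4)² = -464 + 324 - 112 = -252
Divide through by -252 to get (y + 4)²/36 - (x + 6)²/28 = 1.
Hyperbola, center (-6, -4), transverse axis vertical; a² = 36, b² = 28.
c² = a² + b² = 36 + 28 = 64, so c = 8.
Foci lie on the vertical axis through the center: (h, k ± c).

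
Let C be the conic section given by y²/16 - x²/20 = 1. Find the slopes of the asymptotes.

2√5/5 and -2√5/5

Center (0, 0). The positive term is the y-term, so the transverse axis is vertical; a² = 16, b² = 20.
For a vertical hyperbola the asymptotes have slope ±a/b.
Here that is ±4/2√5 = ±2√5/5.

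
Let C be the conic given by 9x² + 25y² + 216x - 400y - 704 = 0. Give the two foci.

(-28, 8) and (4, 8)

Group: 9(x² + 24x) + 25(y² - 16y) = 704
Complete the square: 9(x + 12)² + 25(y - 8)² = 704 + 1296 + 1600 = 3600
Dividing both sides by 3600: (x + 12)²/400 + (y - 8)²/144 = 1
Ellipse, center (-12, 8), major axis horizontal; a² = 400, b² = 144.
c² = a² - b² = 400 - 144 = 256, so c = 16.
Foci lie on the horizontal axis through the center: (h ± c, k).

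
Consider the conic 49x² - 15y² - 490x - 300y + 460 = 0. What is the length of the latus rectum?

Group the x- and y-terms: 49(x² - 10x) -15(y² + 20y) = -460
Complete the square in x and y: 49(x - 5)² -15(y + 10)² = -460 + 1225 - 1500 = -735
Divide through by -735 to get (y + 10)²/49 - (x - 5)²/15 = 1.
Hyperbola, center (5, -10), transverse axis vertical; a² = 49, b² = 15.
Latus rectum length = 2b²/a = 2·15/7 = 30/7.

30/7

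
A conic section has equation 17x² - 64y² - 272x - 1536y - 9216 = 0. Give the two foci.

(-1, -12) and (17, -12)

Rearranging, 17(x² - 16x) -64(y² + 24y) = 9216.
Complete the square: 17(x - 8)² -64(y + 12)² = 9216 + 1088 - 9216 = 1088
Dividing both sides by 1088: (x - 8)²/64 - (y + 12)²/17 = 1
Hyperbola, center (8, -12), transverse axis horizontal; a² = 64, b² = 17.
c² = a² + b² = 64 + 17 = 81, so c = 9.
Foci lie on the horizontal axis through the center: (h ± c, k).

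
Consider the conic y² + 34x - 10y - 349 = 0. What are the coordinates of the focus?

Only y is squared. Complete the square in y: (y - 5)² = -34(x - 11).
Vertex (11, 5); 4p = -34 so p = -17/2. Opens left.
Focus is p units from the vertex along the axis: (h + p, k).

(5/2, 5)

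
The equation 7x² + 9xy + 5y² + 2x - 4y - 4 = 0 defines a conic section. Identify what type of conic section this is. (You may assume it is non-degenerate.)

A = 7, B = 9, C = 5.
Discriminant B² − 4AC = 9² − 4·7·5 = -59.
B² − 4AC < 0 ⇒ ellipse.

ellipse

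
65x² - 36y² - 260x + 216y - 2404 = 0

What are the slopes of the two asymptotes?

√65/6 and -√65/6

65(x² - 4x) -36(y² - 6y) = 2404
Complete the square in x and y: 65(x - 2)² -36(y - 3)² = 2404 + 260 - 324 = 2340
Dividing both sides by 2340: (x - 2)²/36 - (y - 3)²/65 = 1
Hyperbola, center (2, 3), transverse axis horizontal; a² = 36, b² = 65.
For a horizontal hyperbola the asymptotes have slope ±b/a.
Here that is ±√65/6.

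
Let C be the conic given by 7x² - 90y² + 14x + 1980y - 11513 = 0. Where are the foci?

Group the x- and y-terms: 7(x² + 2x) -90(y² - 22y) = 11513
Complete the square: 7(x + 1)² -90(y - 11)² = 11513 + 7 - 10890 = 630
Divide by 630: (x + 1)²/90 - (y - 11)²/7 = 1
Hyperbola, center (-1, 11), transverse axis horizontal; a² = 90, b² = 7.
c² = a² + b² = 90 + 7 = 97, so c = √97.
Foci lie on the horizontal axis through the center: (h ± c, k).

(-1 - √97, 11) and (-1 + √97, 11)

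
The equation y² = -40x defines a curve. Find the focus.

(-10, 0)

Vertex (0, 0); 4p = -40 so p = -10. Opens left.
Focus is p units from the vertex along the axis: (h + p, k).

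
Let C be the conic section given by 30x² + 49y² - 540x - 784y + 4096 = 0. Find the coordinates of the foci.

Collect terms: 30(x² - 18x) + 49(y² - 16y) = -4096
Complete the square: 30(x - 9)² + 49(y - 8)² = -4096 + 2430 + 3136 = 1470
Dividing both sides by 1470: (x - 9)²/49 + (y - 8)²/30 = 1
Ellipse, center (9, 8), major axis horizontal; a² = 49, b² = 30.
c² = a² - b² = 49 - 30 = 19, so c = √19.
Foci lie on the horizontal axis through the center: (h ± c, k).

(9 - √19, 8) and (9 + √19, 8)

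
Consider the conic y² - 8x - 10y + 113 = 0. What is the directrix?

x = 9

Only y is squared. Complete the square in y: (y - 5)² = 8(x - 11).
Vertex (11, 5); 4p = 8 so p = 2. Opens right.
Directrix is the vertical line x = h − p = 11 − (2) = 9.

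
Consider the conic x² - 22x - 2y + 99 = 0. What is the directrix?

y = -23/2

Only x is squared. Complete the square in x: (x - 11)² = 2(y + 11).
Vertex (11, -11); 4p = 2 so p = 1/2. Opens up.
Directrix is the horizontal line y = k − p = -11 − (1/2) = -23/2.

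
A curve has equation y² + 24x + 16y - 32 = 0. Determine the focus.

Only y is squared. Complete the square in y: (y + 8)² = -24(x - 4).
Vertex (4, -8); 4p = -24 so p = -6. Opens left.
Focus is p units from the vertex along the axis: (h + p, k).

(-2, -8)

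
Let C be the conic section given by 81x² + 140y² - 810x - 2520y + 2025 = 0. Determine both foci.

Group: 81(x² - 10x) + 140(y² - 18y) = -2025
Complete the square: 81(x - 5)² + 140(y - 9)² = -2025 + 2025 + 11340 = 11340
Divide by 11340: (x - 5)²/140 + (y - 9)²/81 = 1
Ellipse, center (5, 9), major axis horizontal; a² = 140, b² = 81.
c² = a² - b² = 140 - 81 = 59, so c = √59.
Foci lie on the horizontal axis through the center: (h ± c, k).

(5 - √59, 9) and (5 + √59, 9)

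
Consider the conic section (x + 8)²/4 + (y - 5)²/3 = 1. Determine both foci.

Center (-8, 5). The larger denominator 4 sits under the x-term, so the major axis is horizontal; a² = 4, b² = 3.
c² = a² - b² = 4 - 3 = 1, so c = 1.
Foci lie on the horizontal axis through the center: (h ± c, k).

(-9, 5) and (-7, 5)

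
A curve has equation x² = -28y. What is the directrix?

Vertex (0, 0); 4p = -28 so p = -7. Opens down.
Directrix is the horizontal line y = k − p = 0 − (-7) = 7.

y = 7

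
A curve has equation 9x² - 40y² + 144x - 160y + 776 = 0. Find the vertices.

(-8, -5) and (-8, 1)

Rearranging, 9(x² + 16x) -40(y² + 4y) = -776.
Complete the square: 9(x + 8)² -40(y + 2)² = -776 + 576 - 160 = -360
Divide by -360: (y + 2)²/9 - (x + 8)²/40 = 1
Hyperbola, center (-8, -2), transverse axis vertical; a² = 9, b² = 40.
a = 3. Vertices at (h, k ± a).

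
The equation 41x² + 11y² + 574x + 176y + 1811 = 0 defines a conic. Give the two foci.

Group: 41(x² + 14x) + 11(y² + 16y) = -1811
41(x + 7)² + 11(y + 8)² = -1811 + 2009 + 704 = 902
Divide by 902: (x + 7)²/22 + (y + 8)²/82 = 1
Ellipse, center (-7, -8), major axis vertical; a² = 82, b² = 22.
c² = a² - b² = 82 - 22 = 60, so c = 2√15.
Foci lie on the vertical axis through the center: (h, k ± c).

(-7, -8 - 2√15) and (-7, -8 + 2√15)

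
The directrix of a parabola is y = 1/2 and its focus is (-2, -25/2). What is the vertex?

The vertex is the midpoint between the focus and the directrix along the axis of symmetry.
Axis is vertical (directrix is horizontal). Vertex y-coordinate = (-25/2 + 1/2)/2 = -6; x-coordinate = -2.

(-2, -6)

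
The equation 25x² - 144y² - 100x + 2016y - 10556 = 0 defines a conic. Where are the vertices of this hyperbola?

(-10, 7) and (14, 7)

25(x² - 4x) -144(y² - 14y) = 10556
25(x - 2)² -144(y - 7)² = 10556 + 100 - 7056 = 3600
Divide through by 3600 to get (x - 2)²/144 - (y - 7)²/25 = 1.
Hyperbola, center (2, 7), transverse axis horizontal; a² = 144, b² = 25.
a = 12. Vertices at (h ± a, k).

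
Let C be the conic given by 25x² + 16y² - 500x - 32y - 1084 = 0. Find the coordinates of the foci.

(10, -8) and (10, 10)

Rearranging, 25(x² - 20x) + 16(y² - 2y) = 1084.
Completing the square gives 25(x - 10)² + 16(y - 1)² = 1084 + 2500 + 16 = 3600.
Divide through by 3600 to get (x - 10)²/144 + (y - 1)²/225 = 1.
Ellipse, center (10, 1), major axis vertical; a² = 225, b² = 144.
c² = a² - b² = 225 - 144 = 81, so c = 9.
Foci lie on the vertical axis through the center: (h, k ± c).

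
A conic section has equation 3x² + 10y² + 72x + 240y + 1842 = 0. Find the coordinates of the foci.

(-12 - √7, -12) and (-12 + √7, -12)

3(x² + 24x) + 10(y² + 24y) = -1842
Completing the square gives 3(x + 12)² + 10(y + 12)² = -1842 + 432 + 1440 = 30.
Divide by 30: (x + 12)²/10 + (y + 12)²/3 = 1
Ellipse, center (-12, -12), major axis horizontal; a² = 10, b² = 3.
c² = a² - b² = 10 - 3 = 7, so c = √7.
Foci lie on the horizontal axis through the center: (h ± c, k).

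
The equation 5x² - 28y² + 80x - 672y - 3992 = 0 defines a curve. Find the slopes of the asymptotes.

Group the x- and y-terms: 5(x² + 16x) -28(y² + 24y) = 3992
Completing the square gives 5(x + 8)² -28(y + 12)² = 3992 + 320 - 4032 = 280.
Divide through by 280 to get (x + 8)²/56 - (y + 12)²/10 = 1.
Hyperbola, center (-8, -12), transverse axis horizontal; a² = 56, b² = 10.
For a horizontal hyperbola the asymptotes have slope ±b/a.
Here that is ±√10/2√14 = ±√35/14.

√35/14 and -√35/14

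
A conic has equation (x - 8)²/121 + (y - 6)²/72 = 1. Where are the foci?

(1, 6) and (15, 6)

Center (8, 6). The larger denominator 121 sits under the x-term, so the major axis is horizontal; a² = 121, b² = 72.
c² = a² - b² = 121 - 72 = 49, so c = 7.
Foci lie on the horizontal axis through the center: (h ± c, k).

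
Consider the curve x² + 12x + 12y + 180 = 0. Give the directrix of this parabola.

Only x is squared. Complete the square in x: (x + 6)² = -12(y + 12).
Vertex (-6, -12); 4p = -12 so p = -3. Opens down.
Directrix is the horizontal line y = k − p = -12 − (-3) = -9.

y = -9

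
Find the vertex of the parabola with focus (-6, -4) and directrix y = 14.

The vertex is the midpoint between the focus and the directrix along the axis of symmetry.
Axis is vertical (directrix is horizontal). Vertex y-coordinate = (-4 + 14)/2 = 5; x-coordinate = -6.

(-6, 5)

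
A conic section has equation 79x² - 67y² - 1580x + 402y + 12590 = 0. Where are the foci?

(10, 3 - √146) and (10, 3 + √146)

79(x² - 20x) -67(y² - 6y) = -12590
Complete the square: 79(x - 10)² -67(y - 3)² = -12590 + 7900 - 603 = -5293
Divide through by -5293 to get (y - 3)²/79 - (x - 10)²/67 = 1.
Hyperbola, center (10, 3), transverse axis vertical; a² = 79, b² = 67.
c² = a² + b² = 79 + 67 = 146, so c = √146.
Foci lie on the vertical axis through the center: (h, k ± c).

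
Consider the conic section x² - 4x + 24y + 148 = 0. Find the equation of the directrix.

y = 0

Only x is squared. Complete the square in x: (x - 2)² = -24(y + 6).
Vertex (2, -6); 4p = -24 so p = -6. Opens down.
Directrix is the horizontal line y = k − p = -6 − (-6) = 0.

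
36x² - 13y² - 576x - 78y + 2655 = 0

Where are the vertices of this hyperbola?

Rearranging, 36(x² - 16x) -13(y² + 6y) = -2655.
Completing the square gives 36(x - 8)² -13(y + 3)² = -2655 + 2304 - 117 = -468.
Divide by -468: (y + 3)²/36 - (x - 8)²/13 = 1
Hyperbola, center (8, -3), transverse axis vertical; a² = 36, b² = 13.
a = 6. Vertices at (h, k ± a).

(8, -9) and (8, 3)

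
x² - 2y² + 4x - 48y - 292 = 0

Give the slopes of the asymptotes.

√2/2 and -√2/2

(x² + 4x) -2(y² + 24y) = 292
(x + 2)² -2(y + 12)² = 292 + 4 - 288 = 8
Dividing both sides by 8: (x + 2)²/8 - (y + 12)²/4 = 1
Hyperbola, center (-2, -12), transverse axis horizontal; a² = 8, b² = 4.
For a horizontal hyperbola the asymptotes have slope ±b/a.
Here that is ±2/2√2 = ±√2/2.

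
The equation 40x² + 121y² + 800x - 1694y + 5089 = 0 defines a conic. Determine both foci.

Group: 40(x² + 20x) + 121(y² - 14y) = -5089
Completing the square gives 40(x + 10)² + 121(y - 7)² = -5089 + 4000 + 5929 = 4840.
Divide through by 4840 to get (x + 10)²/121 + (y - 7)²/40 = 1.
Ellipse, center (-10, 7), major axis horizontal; a² = 121, b² = 40.
c² = a² - b² = 121 - 40 = 81, so c = 9.
Foci lie on the horizontal axis through the center: (h ± c, k).

(-19, 7) and (-1, 7)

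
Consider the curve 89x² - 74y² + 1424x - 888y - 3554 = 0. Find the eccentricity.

e = √12062/74

Rearranging, 89(x² + 16x) -74(y² + 12y) = 3554.
Completing the square gives 89(x + 8)² -74(y + 6)² = 3554 + 5696 - 2664 = 6586.
Dividing both sides by 6586: (x + 8)²/74 - (y + 6)²/89 = 1
Hyperbola, center (-8, -6), transverse axis horizontal; a² = 74, b² = 89.
c² = a² + b² = 163, so c = √163.
e = c/a = √163/√74 = √12062/74.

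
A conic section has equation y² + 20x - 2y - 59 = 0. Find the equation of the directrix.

x = 8

Only y is squared. Complete the square in y: (y - 1)² = -20(x - 3).
Vertex (3, 1); 4p = -20 so p = -5. Opens left.
Directrix is the vertical line x = h − p = 3 − (-5) = 8.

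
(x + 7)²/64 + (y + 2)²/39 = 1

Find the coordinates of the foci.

(-12, -2) and (-2, -2)

Center (-7, -2). The larger denominator 64 sits under the x-term, so the major axis is horizontal; a² = 64, b² = 39.
c² = a² - b² = 64 - 39 = 25, so c = 5.
Foci lie on the horizontal axis through the center: (h ± c, k).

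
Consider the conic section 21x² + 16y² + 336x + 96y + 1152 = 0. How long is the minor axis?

21(x² + 16x) + 16(y² + 6y) = -1152
Complete the square in x and y: 21(x + 8)² + 16(y + 3)² = -1152 + 1344 + 144 = 336
Divide through by 336 to get (x + 8)²/16 + (y + 3)²/21 = 1.
Ellipse, center (-8, -3), major axis vertical; a² = 21, b² = 16.
b² = 16 so b = 4; the minor axis has length 2b = 8.

8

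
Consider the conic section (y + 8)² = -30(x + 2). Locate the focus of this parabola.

Vertex (-2, -8); 4p = -30 so p = -15/2. Opens left.
Focus is p units from the vertex along the axis: (h + p, k).

(-19/2, -8)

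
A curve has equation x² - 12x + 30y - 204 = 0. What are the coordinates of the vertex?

(6, 8)

Only x is squared. Complete the square in x: (x - 6)² = -30(y - 8).
Vertex (6, 8); 4p = -30 so p = -15/2. Opens down.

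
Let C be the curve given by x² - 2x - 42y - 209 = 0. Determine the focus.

Only x is squared. Complete the square in x: (x - 1)² = 42(y + 5).
Vertex (1, -5); 4p = 42 so p = 21/2. Opens up.
Focus is p units from the vertex along the axis: (h, k + p).

(1, 11/2)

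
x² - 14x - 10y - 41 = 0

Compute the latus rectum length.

Only x is squared. Complete the square in x: (x - 7)² = 10(y + 9).
Vertex (7, -9); 4p = 10 so p = 5/2. Opens up.
Latus rectum length = |4p| = 10.

10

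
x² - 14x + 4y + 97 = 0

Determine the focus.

Only x is squared. Complete the square in x: (x - 7)² = -4(y + 12).
Vertex (7, -12); 4p = -4 so p = -1. Opens down.
Focus is p units from the vertex along the axis: (h, k + p).

(7, -13)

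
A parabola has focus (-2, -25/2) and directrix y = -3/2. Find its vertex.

(-2, -7)

The vertex is the midpoint between the focus and the directrix along the axis of symmetry.
Axis is vertical (directrix is horizontal). Vertex y-coordinate = (-25/2 + (-3/2))/2 = -7; x-coordinate = -2.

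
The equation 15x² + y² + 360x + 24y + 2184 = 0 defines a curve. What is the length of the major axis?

4√30

15(x² + 24x) + (y² + 24y) = -2184
Complete the square in x and y: 15(x + 12)² + (y + 12)² = -2184 + 2160 + 144 = 120
Dividing both sides by 120: (x + 12)²/8 + (y + 12)²/120 = 1
Ellipse, center (-12, -12), major axis vertical; a² = 120, b² = 8.
a² = 120 so a = 2√30; the major axis has length 2a = 4√30.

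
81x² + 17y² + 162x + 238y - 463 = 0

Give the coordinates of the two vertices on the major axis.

(-1, -16) and (-1, 2)

81(x² + 2x) + 17(y² + 14y) = 463
Completing the square gives 81(x + 1)² + 17(y + 7)² = 463 + 81 + 833 = 1377.
Dividing both sides by 1377: (x + 1)²/17 + (y + 7)²/81 = 1
Ellipse, center (-1, -7), major axis vertical; a² = 81, b² = 17.
a = 9. Vertices at (h, k ± a).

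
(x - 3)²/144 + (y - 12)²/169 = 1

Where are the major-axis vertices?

Center (3, 12). The larger denominator 169 sits under the y-term, so the major axis is vertical; a² = 169, b² = 144.
a = 13. Vertices at (h, k ± a).

(3, -1) and (3, 25)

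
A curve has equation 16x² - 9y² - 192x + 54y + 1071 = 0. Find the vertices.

Collect terms: 16(x² - 12x) -9(y² - 6y) = -1071
Complete the square in x and y: 16(x - 6)² -9(y - 3)² = -1071 + 576 - 81 = -576
Divide by -576: (y - 3)²/64 - (x - 6)²/36 = 1
Hyperbola, center (6, 3), transverse axis vertical; a² = 64, b² = 36.
a = 8. Vertices at (h, k ± a).

(6, -5) and (6, 11)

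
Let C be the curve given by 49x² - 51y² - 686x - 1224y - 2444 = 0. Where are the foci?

Group: 49(x² - 14x) -51(y² + 24y) = 2444
Complete the square: 49(x - 7)² -51(y + 12)² = 2444 + 2401 - 7344 = -2499
Divide through by -2499 to get (y + 12)²/49 - (x - 7)²/51 = 1.
Hyperbola, center (7, -12), transverse axis vertical; a² = 49, b² = 51.
c² = a² + b² = 49 + 51 = 100, so c = 10.
Foci lie on the vertical axis through the center: (h, k ± c).

(7, -22) and (7, -2)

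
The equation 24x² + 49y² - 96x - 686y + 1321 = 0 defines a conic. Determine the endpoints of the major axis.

Collect terms: 24(x² - 4x) + 49(y² - 14y) = -1321
Complete the square: 24(x - 2)² + 49(y - 7)² = -1321 + 96 + 2401 = 1176
Dividing both sides by 1176: (x - 2)²/49 + (y - 7)²/24 = 1
Ellipse, center (2, 7), major axis horizontal; a² = 49, b² = 24.
a = 7. Vertices at (h ± a, k).

(-5, 7) and (9, 7)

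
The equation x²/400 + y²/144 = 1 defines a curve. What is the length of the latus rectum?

Center (0, 0). The larger denominator 400 sits under the x-term, so the major axis is horizontal; a² = 400, b² = 144.
Latus rectum length = 2b²/a = 2·144/20 = 72/5.

72/5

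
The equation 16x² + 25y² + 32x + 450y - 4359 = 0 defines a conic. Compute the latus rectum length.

128/5

Group the x- and y-terms: 16(x² + 2x) + 25(y² + 18y) = 4359
Complete the square in x and y: 16(x + 1)² + 25(y + 9)² = 4359 + 16 + 2025 = 6400
Divide through by 6400 to get (x + 1)²/400 + (y + 9)²/256 = 1.
Ellipse, center (-1, -9), major axis horizontal; a² = 400, b² = 256.
Latus rectum length = 2b²/a = 2·256/20 = 128/5.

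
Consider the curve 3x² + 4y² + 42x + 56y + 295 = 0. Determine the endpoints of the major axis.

(-11, -7) and (-3, -7)

Group the x- and y-terms: 3(x² + 14x) + 4(y² + 14y) = -295
Complete the square in x and y: 3(x + 7)² + 4(y + 7)² = -295 + 147 + 196 = 48
Divide by 48: (x + 7)²/16 + (y + 7)²/12 = 1
Ellipse, center (-7, -7), major axis horizontal; a² = 16, b² = 12.
a = 4. Vertices at (h ± a, k).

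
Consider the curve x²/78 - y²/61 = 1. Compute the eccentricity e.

e = √10842/78

Center (0, 0). The positive term is the x-term, so the transverse axis is horizontal; a² = 78, b² = 61.
c² = a² + b² = 139, so c = √139.
e = c/a = √139/√78 = √10842/78.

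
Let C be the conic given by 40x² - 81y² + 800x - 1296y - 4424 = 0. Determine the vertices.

Group the x- and y-terms: 40(x² + 20x) -81(y² + 16y) = 4424
Complete the square in x and y: 40(x + 10)² -81(y + 8)² = 4424 + 4000 - 5184 = 3240
Dividing both sides by 3240: (x + 10)²/81 - (y + 8)²/40 = 1
Hyperbola, center (-10, -8), transverse axis horizontal; a² = 81, b² = 40.
a = 9. Vertices at (h ± a, k).

(-19, -8) and (-1, -8)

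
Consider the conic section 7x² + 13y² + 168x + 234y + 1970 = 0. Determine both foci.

(-12 - √6, -9) and (-12 + √6, -9)

Collect terms: 7(x² + 24x) + 13(y² + 18y) = -1970
Complete the square in x and y: 7(x + 12)² + 13(y + 9)² = -1970 + 1008 + 1053 = 91
Divide through by 91 to get (x + 12)²/13 + (y + 9)²/7 = 1.
Ellipse, center (-12, -9), major axis horizontal; a² = 13, b² = 7.
c² = a² - b² = 13 - 7 = 6, so c = √6.
Foci lie on the horizontal axis through the center: (h ± c, k).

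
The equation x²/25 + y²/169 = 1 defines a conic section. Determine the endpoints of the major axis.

Center (0, 0). The larger denominator 169 sits under the y-term, so the major axis is vertical; a² = 169, b² = 25.
a = 13. Vertices at (h, k ± a).

(0, -13) and (0, 13)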